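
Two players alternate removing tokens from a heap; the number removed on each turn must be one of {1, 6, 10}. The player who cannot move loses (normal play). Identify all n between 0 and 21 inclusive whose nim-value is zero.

G(0) = 0
G(1) = mex{0} = 1
G(2) = mex{1} = 0
G(3) = mex{0} = 1
G(4) = mex{1} = 0
G(5) = mex{0} = 1
G(6) = mex{1,0} = 2
G(7) = mex{2,1} = 0
G(8) = mex{0,0} = 1
G(9) = mex{1,1} = 0
G(10) = mex{0,0,0} = 1
G(11) = mex{1,1,1} = 0
G(12) = mex{0,2,0} = 1
G(13) = mex{1,0,1} = 2
G(14) = mex{2,1,0} = 3
G(15) = mex{3,0,1} = 2
G(16) = mex{2,1,2} = 0
G(17) = mex{0,0,0} = 1
G(18) = mex{1,1,1} = 0
G(19) = mex{0,2,0} = 1
G(20) = mex{1,3,1} = 0
G(21) = mex{0,2,0} = 1
P-positions are exactly the n with G(n) = 0.

0, 2, 4, 7, 9, 11, 16, 18, 20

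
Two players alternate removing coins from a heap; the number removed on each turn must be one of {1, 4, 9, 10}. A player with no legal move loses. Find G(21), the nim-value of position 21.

G(0) = 0
G(1) = mex{0} = 1
G(2) = mex{1} = 0
G(3) = mex{0} = 1
G(4) = mex{1,0} = 2
G(5) = mex{2,1} = 0
G(6) = mex{0,0} = 1
G(7) = mex{1,1} = 0
G(8) = mex{0,2} = 1
G(9) = mex{1,0,0} = 2
G(10) = mex{2,1,1,0} = 3
G(11) = mex{3,0,0,1} = 2
G(12) = mex{2,1,1,0} = 3
G(13) = mex{3,2,2,1} = 0
G(14) = mex{0,3,0,2} = 1
G(15) = mex{1,2,1,0} = 3
G(16) = mex{3,3,0,1} = 2
G(17) = mex{2,0,1,0} = 3
G(18) = mex{3,1,2,1} = 0
G(19) = mex{0,3,3,2} = 1
G(20) = mex{1,2,2,3} = 0
G(21) = mex{0,3,3,2} = 1

1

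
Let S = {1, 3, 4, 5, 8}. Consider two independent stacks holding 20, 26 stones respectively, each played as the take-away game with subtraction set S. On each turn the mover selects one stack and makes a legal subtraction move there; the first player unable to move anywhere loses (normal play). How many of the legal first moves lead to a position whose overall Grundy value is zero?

All stacks use S = {1, 3, 4, 5, 8}:
G(0) = 0
G(1) = mex{0} = 1
G(2) = mex{1} = 0
G(3) = mex{0,0} = 1
G(4) = mex{1,1,0} = 2
G(5) = mex{2,0,1,0} = 3
G(6) = mex{3,1,0,1} = 2
G(7) = mex{2,2,1,0} = 3
G(8) = mex{3,3,2,1,0} = 4
G(9) = mex{4,2,3,2,1} = 0
G(10) = mex{0,3,2,3,0} = 1
G(11) = mex{1,4,3,2,1} = 0
G(12) = mex{0,0,4,3,2} = 1
G(13) = mex{1,1,0,4,3} = 2
G(14) = mex{2,0,1,0,2} = 3
G(15) = mex{3,1,0,1,3} = 2
G(16) = mex{2,2,1,0,4} = 3
G(17) = mex{3,3,2,1,0} = 4
G(18) = mex{4,2,3,2,1} = 0
G(19) = mex{0,3,2,3,0} = 1
G(20) = mex{1,4,3,2,1} = 0
G(21) = mex{0,0,4,3,2} = 1
G(22) = mex{1,1,0,4,3} = 2
G(23) = mex{2,0,1,0,2} = 3
G(24) = mex{3,1,0,1,3} = 2
G(25) = mex{2,2,1,0,4} = 3
G(26) = mex{3,3,2,1,0} = 4
Stack A: G(20) = 0.
Stack B: G(26) = 4.
Combined Grundy value = 0 ⊕ 4 = 4.
A winning move leaves total XOR = 0, i.e. changes one component's Grundy value g to g ⊕ X where X is the current total.
Stack A: need g' = 0⊕4 = 4. Options: 20−1→G=1, 20−3→G=4, 20−4→G=3, 20−5→G=2, 20−8→G=1. Hits: 1.
Stack B: need g' = 4⊕4 = 0. Options: 26−1→G=3, 26−3→G=3, 26−4→G=2, 26−5→G=1, 26−8→G=0. Hits: 1.

2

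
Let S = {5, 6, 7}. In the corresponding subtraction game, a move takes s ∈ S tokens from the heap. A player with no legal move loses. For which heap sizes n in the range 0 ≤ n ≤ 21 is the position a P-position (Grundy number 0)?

G(0) = 0
G(1) = mex{} = 0
G(2) = mex{} = 0
G(3) = mex{} = 0
G(4) = mex{} = 0
G(5) = mex{0} = 1
G(6) = mex{0,0} = 1
G(7) = mex{0,0,0} = 1
G(8) = mex{0,0,0} = 1
G(9) = mex{0,0,0} = 1
G(10) = mex{1,0,0} = 2
G(11) = mex{1,1,0} = 2
G(12) = mex{1,1,1} = 0
G(13) = mex{1,1,1} = 0
G(14) = mex{1,1,1} = 0
G(15) = mex{2,1,1} = 0
G(16) = mex{2,2,1} = 0
G(17) = mex{0,2,2} = 1
G(18) = mex{0,0,2} = 1
G(19) = mex{0,0,0} = 1
G(20) = mex{0,0,0} = 1
G(21) = mex{0,0,0} = 1
P-positions are exactly the n with G(n) = 0.

0, 1, 2, 3, 4, 12, 13, 14, 15, 16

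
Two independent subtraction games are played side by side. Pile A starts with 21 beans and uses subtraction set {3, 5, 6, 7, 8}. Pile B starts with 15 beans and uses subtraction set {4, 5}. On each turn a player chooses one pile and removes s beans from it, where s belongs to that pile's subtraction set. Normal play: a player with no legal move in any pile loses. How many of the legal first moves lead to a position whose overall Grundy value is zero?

3

Pile A, S = {3, 5, 6, 7, 8}:
G(0) = 0
G(1) = mex{} = 0
G(2) = mex{} = 0
G(3) = mex{0} = 1
G(4) = mex{0} = 1
G(5) = mex{0,0} = 1
G(6) = mex{1,0,0} = 2
G(7) = mex{1,0,0,0} = 2
G(8) = mex{1,1,0,0,0} = 2
G(9) = mex{2,1,1,0,0} = 3
G(10) = mex{2,1,1,1,0} = 3
G(11) = mex{2,2,1,1,1} = 0
G(12) = mex{3,2,2,1,1} = 0
G(13) = mex{3,2,2,2,1} = 0
G(14) = mex{0,3,2,2,2} = 1
G(15) = mex{0,3,3,2,2} = 1
G(16) = mex{0,0,3,3,2} = 1
G(17) = mex{1,0,0,3,3} = 2
G(18) = mex{1,0,0,0,3} = 2
G(19) = mex{1,1,0,0,0} = 2
G(20) = mex{2,1,1,0,0} = 3
G(21) = mex{2,1,1,1,0} = 3
G_A(21) = 3.
Pile B, S = {4, 5}:
G(0) = 0
G(1) = mex{} = 0
G(2) = mex{} = 0
G(3) = mex{} = 0
G(4) = mex{0} = 1
G(5) = mex{0,0} = 1
G(6) = mex{0,0} = 1
G(7) = mex{0,0} = 1
G(8) = mex{1,0} = 2
G(9) = mex{1,1} = 0
G(10) = mex{1,1} = 0
G(11) = mex{1,1} = 0
G(12) = mex{2,1} = 0
G(13) = mex{0,2} = 1
G(14) = mex{0,0} = 1
G(15) = mex{0,0} = 1
G_B(15) = 1.
Combined Grundy value = 3 ⊕ 1 = 2.
A winning move leaves total XOR = 0, i.e. changes one component's Grundy value g to g ⊕ X where X is the current total.
Pile A: need g' = 3⊕2 = 1. Options: 21−3→G=2, 21−5→G=1, 21−6→G=1, 21−7→G=1, 21−8→G=0. Hits: 3.
Pile B: need g' = 1⊕2 = 3. Options: 15−4→G=0, 15−5→G=0. Hits: 0.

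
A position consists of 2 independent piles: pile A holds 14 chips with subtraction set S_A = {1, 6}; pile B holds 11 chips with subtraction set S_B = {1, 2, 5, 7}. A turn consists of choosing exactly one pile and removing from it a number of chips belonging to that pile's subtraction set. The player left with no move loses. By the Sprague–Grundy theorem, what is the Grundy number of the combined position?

Pile A, S = {1, 6}:
n :  0  1  2  3  4  5  6  7  8  9 10 11 12 13 14
G :  0  1  0  1  0  1  2  0  1  0  1  0  1  2  0
G_A(14) = 0.
Pile B, S = {1, 2, 5, 7}:
n :  0  1  2  3  4  5  6  7  8  9 10 11
G :  0  1  2  0  1  2  0  1  2  0  1  2
G_B(11) = 2.
Combined Grundy value = 0 ⊕ 2 = 2.

2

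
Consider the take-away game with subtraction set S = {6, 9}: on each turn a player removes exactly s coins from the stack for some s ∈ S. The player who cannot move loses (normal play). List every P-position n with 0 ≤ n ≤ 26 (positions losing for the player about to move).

0, 1, 2, 3, 4, 5, 15, 16, 17, 18, 19, 20

G(0) = 0
G(1) = mex{} = 0
G(2) = mex{} = 0
G(3) = mex{} = 0
G(4) = mex{} = 0
G(5) = mex{} = 0
G(6) = mex{0} = 1
G(7) = mex{0} = 1
G(8) = mex{0} = 1
G(9) = mex{0,0} = 1
G(10) = mex{0,0} = 1
G(11) = mex{0,0} = 1
G(12) = mex{1,0} = 2
G(13) = mex{1,0} = 2
G(14) = mex{1,0} = 2
G(15) = mex{1,1} = 0
G(16) = mex{1,1} = 0
G(17) = mex{1,1} = 0
G(18) = mex{2,1} = 0
G(19) = mex{2,1} = 0
G(20) = mex{2,1} = 0
G(21) = mex{0,2} = 1
G(22) = mex{0,2} = 1
G(23) = mex{0,2} = 1
G(24) = mex{0,0} = 1
G(25) = mex{0,0} = 1
G(26) = mex{0,0} = 1
P-positions are exactly the n with G(n) = 0.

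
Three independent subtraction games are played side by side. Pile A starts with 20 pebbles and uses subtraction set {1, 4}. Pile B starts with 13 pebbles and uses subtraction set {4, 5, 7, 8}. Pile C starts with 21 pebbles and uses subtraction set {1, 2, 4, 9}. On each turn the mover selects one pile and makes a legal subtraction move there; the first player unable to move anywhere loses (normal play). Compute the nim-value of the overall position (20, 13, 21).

4

Pile A, S = {1, 4}:
n :  0  1  2  3  4  5  6  7  8  9 10 11 12 13 14 15 16 17 18 19 20
G :  0  1  0  1  2  0  1  0  1  2  0  1  0  1  2  0  1  0  1  2  0
G_A(20) = 0.
Pile B, S = {4, 5, 7, 8}:
n :  0  1  2  3  4  5  6  7  8  9 10 11 12 13
G :  0  0  0  0  1  1  1  1  2  2  2  2  0  0
G_B(13) = 0.
Pile C, S = {1, 2, 4, 9}:
n :  0  1  2  3  4  5  6  7  8  9 10 11 12 13 14 15 16 17 18 19 20 21
G :  0  1  2  0  1  2  0  1  2  3  4  0  1  2  0  1  2  0  1  2  3  4
G_C(21) = 4.
Combined Grundy value = 0 ⊕ 0 ⊕ 4 = 4.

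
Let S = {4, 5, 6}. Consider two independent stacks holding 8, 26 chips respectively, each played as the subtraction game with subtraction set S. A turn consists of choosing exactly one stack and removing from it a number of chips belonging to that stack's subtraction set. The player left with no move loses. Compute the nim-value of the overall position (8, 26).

All stacks use S = {4, 5, 6}:
G(0) = 0
G(1) = mex{} = 0
G(2) = mex{} = 0
G(3) = mex{} = 0
G(4) = mex{0} = 1
G(5) = mex{0,0} = 1
G(6) = mex{0,0,0} = 1
G(7) = mex{0,0,0} = 1
G(8) = mex{1,0,0} = 2
G(9) = mex{1,1,0} = 2
G(10) = mex{1,1,1} = 0
G(11) = mex{1,1,1} = 0
G(12) = mex{2,1,1} = 0
G(13) = mex{2,2,1} = 0
G(14) = mex{0,2,2} = 1
G(15) = mex{0,0,2} = 1
G(16) = mex{0,0,0} = 1
G(17) = mex{0,0,0} = 1
G(18) = mex{1,0,0} = 2
G(19) = mex{1,1,0} = 2
G(20) = mex{1,1,1} = 0
G(21) = mex{1,1,1} = 0
G(22) = mex{2,1,1} = 0
G(23) = mex{2,2,1} = 0
G(24) = mex{0,2,2} = 1
G(25) = mex{0,0,2} = 1
G(26) = mex{0,0,0} = 1
Stack A: G(8) = 2.
Stack B: G(26) = 1.
Combined Grundy value = 2 ⊕ 1 = 3.

3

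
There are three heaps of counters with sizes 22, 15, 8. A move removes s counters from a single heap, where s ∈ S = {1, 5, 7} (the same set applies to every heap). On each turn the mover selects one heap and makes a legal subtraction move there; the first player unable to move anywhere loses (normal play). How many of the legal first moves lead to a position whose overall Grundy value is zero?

All heaps use S = {1, 5, 7}:
G(0) = 0
G(1) = mex{0} = 1
G(2) = mex{1} = 0
G(3) = mex{0} = 1
G(4) = mex{1} = 0
G(5) = mex{0,0} = 1
G(6) = mex{1,1} = 0
G(7) = mex{0,0,0} = 1
G(8) = mex{1,1,1} = 0
G(9) = mex{0,0,0} = 1
G(10) = mex{1,1,1} = 0
G(11) = mex{0,0,0} = 1
G(12) = mex{1,1,1} = 0
G(13) = mex{0,0,0} = 1
G(14) = mex{1,1,1} = 0
G(15) = mex{0,0,0} = 1
G(16) = mex{1,1,1} = 0
G(17) = mex{0,0,0} = 1
G(18) = mex{1,1,1} = 0
G(19) = mex{0,0,0} = 1
G(20) = mex{1,1,1} = 0
G(21) = mex{0,0,0} = 1
G(22) = mex{1,1,1} = 0
Heap A: G(22) = 0.
Heap B: G(15) = 1.
Heap C: G(8) = 0.
Combined Grundy value = 0 ⊕ 1 ⊕ 0 = 1.
A winning move leaves total XOR = 0, i.e. changes one component's Grundy value g to g ⊕ X where X is the current total.
Heap A: need g' = 0⊕1 = 1. Options: 22−1→G=1, 22−5→G=1, 22−7→G=1. Hits: 3.
Heap B: need g' = 1⊕1 = 0. Options: 15−1→G=0, 15−5→G=0, 15−7→G=0. Hits: 3.
Heap C: need g' = 0⊕1 = 1. Options: 8−1→G=1, 8−5→G=1, 8−7→G=1. Hits: 3.

9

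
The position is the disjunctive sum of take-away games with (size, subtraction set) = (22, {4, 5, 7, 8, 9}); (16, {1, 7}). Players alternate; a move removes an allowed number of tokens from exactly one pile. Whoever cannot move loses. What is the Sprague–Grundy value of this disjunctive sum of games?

2

Pile A, S = {4, 5, 7, 8, 9}:
G(0) = 0
G(1) = mex{} = 0
G(2) = mex{} = 0
G(3) = mex{} = 0
G(4) = mex{0} = 1
G(5) = mex{0,0} = 1
G(6) = mex{0,0} = 1
G(7) = mex{0,0,0} = 1
G(8) = mex{1,0,0,0} = 2
G(9) = mex{1,1,0,0,0} = 2
G(10) = mex{1,1,0,0,0} = 2
G(11) = mex{1,1,1,0,0} = 2
G(12) = mex{2,1,1,1,0} = 3
G(13) = mex{2,2,1,1,1} = 0
G(14) = mex{2,2,1,1,1} = 0
G(15) = mex{2,2,2,1,1} = 0
G(16) = mex{3,2,2,2,1} = 0
G(17) = mex{0,3,2,2,2} = 1
G(18) = mex{0,0,2,2,2} = 1
G(19) = mex{0,0,3,2,2} = 1
G(20) = mex{0,0,0,3,2} = 1
G(21) = mex{1,0,0,0,3} = 2
G(22) = mex{1,1,0,0,0} = 2
G_A(22) = 2.
Pile B, S = {1, 7}:
n :  0  1  2  3  4  5  6  7  8  9 10 11 12 13 14 15 16
G :  0  1  0  1  0  1  0  1  0  1  0  1  0  1  0  1  0
G_B(16) = 0.
Combined Grundy value = 2 ⊕ 0 = 2.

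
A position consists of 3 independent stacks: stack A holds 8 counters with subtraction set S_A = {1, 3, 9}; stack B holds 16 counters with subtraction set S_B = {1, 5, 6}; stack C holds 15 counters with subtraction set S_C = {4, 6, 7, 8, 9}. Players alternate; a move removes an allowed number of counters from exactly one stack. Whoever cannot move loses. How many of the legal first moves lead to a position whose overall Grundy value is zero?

Stack A, S = {1, 3, 9}:
n : 0 1 2 3 4 5 6 7 8
G : 0 1 0 1 0 1 0 1 0
G_A(8) = 0.
Stack B, S = {1, 5, 6}:
G(0) = 0
G(1) = mex{0} = 1
G(2) = mex{1} = 0
G(3) = mex{0} = 1
G(4) = mex{1} = 0
G(5) = mex{0,0} = 1
G(6) = mex{1,1,0} = 2
G(7) = mex{2,0,1} = 3
G(8) = mex{3,1,0} = 2
G(9) = mex{2,0,1} = 3
G(10) = mex{3,1,0} = 2
G(11) = mex{2,2,1} = 0
G(12) = mex{0,3,2} = 1
G(13) = mex{1,2,3} = 0
G(14) = mex{0,3,2} = 1
G(15) = mex{1,2,3} = 0
G(16) = mex{0,0,2} = 1
G_B(16) = 1.
Stack C, S = {4, 6, 7, 8, 9}:
G(0) = 0
G(1) = mex{} = 0
G(2) = mex{} = 0
G(3) = mex{} = 0
G(4) = mex{0} = 1
G(5) = mex{0} = 1
G(6) = mex{0,0} = 1
G(7) = mex{0,0,0} = 1
G(8) = mex{1,0,0,0} = 2
G(9) = mex{1,0,0,0,0} = 2
G(10) = mex{1,1,0,0,0} = 2
G(11) = mex{1,1,1,0,0} = 2
G(12) = mex{2,1,1,1,0} = 3
G(13) = mex{2,1,1,1,1} = 0
G(14) = mex{2,2,1,1,1} = 0
G(15) = mex{2,2,2,1,1} = 0
G_C(15) = 0.
Combined Grundy value = 0 ⊕ 1 ⊕ 0 = 1.
A winning move leaves total XOR = 0, i.e. changes one component's Grundy value g to g ⊕ X where X is the current total.
Stack A: need g' = 0⊕1 = 1. Options: 8−1→G=1, 8−3→G=1. Hits: 2.
Stack B: need g' = 1⊕1 = 0. Options: 16−1→G=0, 16−5→G=0, 16−6→G=2. Hits: 2.
Stack C: need g' = 0⊕1 = 1. Options: 15−4→G=2, 15−6→G=2, 15−7→G=2, 15−8→G=1, 15−9→G=1. Hits: 2.

6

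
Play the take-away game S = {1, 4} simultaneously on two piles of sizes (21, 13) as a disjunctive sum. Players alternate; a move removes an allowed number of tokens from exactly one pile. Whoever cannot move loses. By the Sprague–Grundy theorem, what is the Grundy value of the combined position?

All piles use S = {1, 4}:
n :  0  1  2  3  4  5  6  7  8  9 10 11 12 13 14 15 16 17 18 19 20 21
G :  0  1  0  1  2  0  1  0  1  2  0  1  0  1  2  0  1  0  1  2  0  1
Pile A: G(21) = 1.
Pile B: G(13) = 1.
Combined Grundy value = 1 ⊕ 1 = 0.

0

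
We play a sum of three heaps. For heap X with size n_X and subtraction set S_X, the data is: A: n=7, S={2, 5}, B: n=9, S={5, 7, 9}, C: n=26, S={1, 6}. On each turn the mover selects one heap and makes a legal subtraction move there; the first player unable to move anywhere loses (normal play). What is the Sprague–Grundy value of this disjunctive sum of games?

0

Heap A, S = {2, 5}:
n : 0 1 2 3 4 5 6 7
G : 0 0 1 1 0 2 1 0
G_A(7) = 0.
Heap B, S = {5, 7, 9}:
n : 0 1 2 3 4 5 6 7 8 9
G : 0 0 0 0 0 1 1 1 1 1
G_B(9) = 1.
Heap C, S = {1, 6}:
n :  0  1  2  3  4  5  6  7  8  9 10 11 12 13 14 15 16 17 18 19 20 21 22 23 24 25 26
G :  0  1  0  1  0  1  2  0  1  0  1  0  1  2  0  1  0  1  0  1  2  0  1  0  1  0  1
G_C(26) = 1.
Combined Grundy value = 0 ⊕ 1 ⊕ 1 = 0.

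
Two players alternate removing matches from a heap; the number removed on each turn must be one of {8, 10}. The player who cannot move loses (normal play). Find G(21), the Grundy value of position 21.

G(0) = 0
G(1) = mex{} = 0
G(2) = mex{} = 0
G(3) = mex{} = 0
G(4) = mex{} = 0
G(5) = mex{} = 0
G(6) = mex{} = 0
G(7) = mex{} = 0
G(8) = mex{0} = 1
G(9) = mex{0} = 1
G(10) = mex{0,0} = 1
G(11) = mex{0,0} = 1
G(12) = mex{0,0} = 1
G(13) = mex{0,0} = 1
G(14) = mex{0,0} = 1
G(15) = mex{0,0} = 1
G(16) = mex{1,0} = 2
G(17) = mex{1,0} = 2
G(18) = mex{1,1} = 0
G(19) = mex{1,1} = 0
G(20) = mex{1,1} = 0
G(21) = mex{1,1} = 0

0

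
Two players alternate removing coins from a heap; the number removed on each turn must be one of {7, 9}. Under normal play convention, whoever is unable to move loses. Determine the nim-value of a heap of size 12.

1

n :  0  1  2  3  4  5  6  7  8  9 10 11 12
G :  0  0  0  0  0  0  0  1  1  1  1  1  1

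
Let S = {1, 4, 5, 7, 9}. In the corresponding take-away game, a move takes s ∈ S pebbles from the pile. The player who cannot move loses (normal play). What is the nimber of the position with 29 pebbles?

G(0) = 0
G(1) = mex{0} = 1
G(2) = mex{1} = 0
G(3) = mex{0} = 1
G(4) = mex{1,0} = 2
G(5) = mex{2,1,0} = 3
G(6) = mex{3,0,1} = 2
G(7) = mex{2,1,0,0} = 3
G(8) = mex{3,2,1,1} = 0
G(9) = mex{0,3,2,0,0} = 1
G(10) = mex{1,2,3,1,1} = 0
G(11) = mex{0,3,2,2,0} = 1
G(12) = mex{1,0,3,3,1} = 2
G(13) = mex{2,1,0,2,2} = 3
G(14) = mex{3,0,1,3,3} = 2
G(15) = mex{2,1,0,0,2} = 3
G(16) = mex{3,2,1,1,3} = 0
G(17) = mex{0,3,2,0,0} = 1
G(18) = mex{1,2,3,1,1} = 0
G(19) = mex{0,3,2,2,0} = 1
G(20) = mex{1,0,3,3,1} = 2
G(21) = mex{2,1,0,2,2} = 3
G(22) = mex{3,0,1,3,3} = 2
G(23) = mex{2,1,0,0,2} = 3
G(24) = mex{3,2,1,1,3} = 0
G(25) = mex{0,3,2,0,0} = 1
G(26) = mex{1,2,3,1,1} = 0
G(27) = mex{0,3,2,2,0} = 1
G(28) = mex{1,0,3,3,1} = 2
G(29) = mex{2,1,0,2,2} = 3

3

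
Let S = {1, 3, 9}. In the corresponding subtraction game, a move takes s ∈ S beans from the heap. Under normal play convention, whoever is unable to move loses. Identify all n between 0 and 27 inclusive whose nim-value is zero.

0, 2, 4, 6, 8, 10, 12, 14, 16, 18, 20, 22, 24, 26

G(0) = 0
G(1) = mex{0} = 1
G(2) = mex{1} = 0
G(3) = mex{0,0} = 1
G(4) = mex{1,1} = 0
G(5) = mex{0,0} = 1
G(6) = mex{1,1} = 0
G(7) = mex{0,0} = 1
G(8) = mex{1,1} = 0
G(9) = mex{0,0,0} = 1
G(10) = mex{1,1,1} = 0
G(11) = mex{0,0,0} = 1
G(12) = mex{1,1,1} = 0
G(13) = mex{0,0,0} = 1
G(14) = mex{1,1,1} = 0
G(15) = mex{0,0,0} = 1
G(16) = mex{1,1,1} = 0
G(17) = mex{0,0,0} = 1
G(18) = mex{1,1,1} = 0
G(19) = mex{0,0,0} = 1
G(20) = mex{1,1,1} = 0
G(21) = mex{0,0,0} = 1
G(22) = mex{1,1,1} = 0
G(23) = mex{0,0,0} = 1
G(24) = mex{1,1,1} = 0
G(25) = mex{0,0,0} = 1
G(26) = mex{1,1,1} = 0
G(27) = mex{0,0,0} = 1
P-positions are exactly the n with G(n) = 0.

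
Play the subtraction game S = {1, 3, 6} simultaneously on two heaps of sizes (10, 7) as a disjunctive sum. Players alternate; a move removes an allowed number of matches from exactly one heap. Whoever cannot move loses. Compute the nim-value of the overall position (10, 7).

2

All heaps use S = {1, 3, 6}:
n :  0  1  2  3  4  5  6  7  8  9 10
G :  0  1  0  1  0  1  2  3  2  0  1
Heap A: G(10) = 1.
Heap B: G(7) = 3.
Combined Grundy value = 1 ⊕ 3 = 2.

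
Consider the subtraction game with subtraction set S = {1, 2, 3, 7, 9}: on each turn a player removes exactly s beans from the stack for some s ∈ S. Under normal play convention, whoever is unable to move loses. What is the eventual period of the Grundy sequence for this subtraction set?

4

n :  0  1  2  3  4  5  6  7  8  9 10 11 12 13 14
G :  0  1  2  3  0  1  2  3  0  1  2  3  0  1  2
G(n+4) = G(n) holds for n = 0,…,8 (a full window of length max(S) = 9), so the sequence is purely periodic with period 4.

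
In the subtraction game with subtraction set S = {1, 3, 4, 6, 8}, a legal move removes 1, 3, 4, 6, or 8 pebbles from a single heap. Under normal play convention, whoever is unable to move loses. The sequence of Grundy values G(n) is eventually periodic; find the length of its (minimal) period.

7

G(0) = 0
G(1) = mex{0} = 1
G(2) = mex{1} = 0
G(3) = mex{0,0} = 1
G(4) = mex{1,1,0} = 2
G(5) = mex{2,0,1} = 3
G(6) = mex{3,1,0,0} = 2
G(7) = mex{2,2,1,1} = 0
G(8) = mex{0,3,2,0,0} = 1
G(9) = mex{1,2,3,1,1} = 0
G(10) = mex{0,0,2,2,0} = 1
G(11) = mex{1,1,0,3,1} = 2
G(12) = mex{2,0,1,2,2} = 3
G(13) = mex{3,1,0,0,3} = 2
G(14) = mex{2,2,1,1,2} = 0
G(15) = mex{0,3,2,0,0} = 1
G(16) = mex{1,2,3,1,1} = 0
G(n+7) = G(n) holds for n = 0,…,7 (a full window of length max(S) = 8), so the sequence is purely periodic with period 7.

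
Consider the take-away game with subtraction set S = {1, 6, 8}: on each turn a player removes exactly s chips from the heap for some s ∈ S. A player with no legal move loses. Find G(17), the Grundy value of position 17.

1

n :  0  1  2  3  4  5  6  7  8  9 10 11 12 13 14 15 16 17
G :  0  1  0  1  0  1  2  0  1  0  1  0  1  2  0  1  0  1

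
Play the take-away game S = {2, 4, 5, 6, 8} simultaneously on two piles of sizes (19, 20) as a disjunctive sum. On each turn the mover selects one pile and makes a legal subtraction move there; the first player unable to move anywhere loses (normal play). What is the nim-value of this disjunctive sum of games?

All piles use S = {2, 4, 5, 6, 8}:
G(0) = 0
G(1) = mex{} = 0
G(2) = mex{0} = 1
G(3) = mex{0} = 1
G(4) = mex{1,0} = 2
G(5) = mex{1,0,0} = 2
G(6) = mex{2,1,0,0} = 3
G(7) = mex{2,1,1,0} = 3
G(8) = mex{3,2,1,1,0} = 4
G(9) = mex{3,2,2,1,0} = 4
G(10) = mex{4,3,2,2,1} = 0
G(11) = mex{4,3,3,2,1} = 0
G(12) = mex{0,4,3,3,2} = 1
G(13) = mex{0,4,4,3,2} = 1
G(14) = mex{1,0,4,4,3} = 2
G(15) = mex{1,0,0,4,3} = 2
G(16) = mex{2,1,0,0,4} = 3
G(17) = mex{2,1,1,0,4} = 3
G(18) = mex{3,2,1,1,0} = 4
G(19) = mex{3,2,2,1,0} = 4
G(20) = mex{4,3,2,2,1} = 0
Pile A: G(19) = 4.
Pile B: G(20) = 0.
Combined Grundy value = 4 ⊕ 0 = 4.

4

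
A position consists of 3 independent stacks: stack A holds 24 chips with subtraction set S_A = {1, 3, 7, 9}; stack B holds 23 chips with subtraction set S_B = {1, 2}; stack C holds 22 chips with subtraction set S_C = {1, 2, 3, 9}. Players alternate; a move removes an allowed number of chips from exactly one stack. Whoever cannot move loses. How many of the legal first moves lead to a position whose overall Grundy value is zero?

0

Stack A, S = {1, 3, 7, 9}:
G(0) = 0
G(1) = mex{0} = 1
G(2) = mex{1} = 0
G(3) = mex{0,0} = 1
G(4) = mex{1,1} = 0
G(5) = mex{0,0} = 1
G(6) = mex{1,1} = 0
G(7) = mex{0,0,0} = 1
G(8) = mex{1,1,1} = 0
G(9) = mex{0,0,0,0} = 1
G(10) = mex{1,1,1,1} = 0
G(11) = mex{0,0,0,0} = 1
G(12) = mex{1,1,1,1} = 0
G(13) = mex{0,0,0,0} = 1
G(14) = mex{1,1,1,1} = 0
G(15) = mex{0,0,0,0} = 1
G(16) = mex{1,1,1,1} = 0
G(17) = mex{0,0,0,0} = 1
G(18) = mex{1,1,1,1} = 0
G(19) = mex{0,0,0,0} = 1
G(20) = mex{1,1,1,1} = 0
G(21) = mex{0,0,0,0} = 1
G(22) = mex{1,1,1,1} = 0
G(23) = mex{0,0,0,0} = 1
G(24) = mex{1,1,1,1} = 0
G_A(24) = 0.
Stack B, S = {1, 2}:
n :  0  1  2  3  4  5  6  7  8  9 10 11 12 13 14 15 16 17 18 19 20 21 22 23
G :  0  1  2  0  1  2  0  1  2  0  1  2  0  1  2  0  1  2  0  1  2  0  1  2
G_B(23) = 2.
Stack C, S = {1, 2, 3, 9}:
n :  0  1  2  3  4  5  6  7  8  9 10 11 12 13 14 15 16 17 18 19 20 21 22
G :  0  1  2  3  0  1  2  3  0  1  2  3  0  1  2  3  0  1  2  3  0  1  2
G_C(22) = 2.
Combined Grundy value = 0 ⊕ 2 ⊕ 2 = 0.
A winning move leaves total XOR = 0, i.e. changes one component's Grundy value g to g ⊕ X where X is the current total.
Stack A: target g' = 0⊕0 = 0, but every legal move changes the Grundy value (mex property), so 0 moves.
Stack B: target g' = 2⊕0 = 2, but every legal move changes the Grundy value (mex property), so 0 moves.
Stack C: target g' = 2⊕0 = 2, but every legal move changes the Grundy value (mex property), so 0 moves.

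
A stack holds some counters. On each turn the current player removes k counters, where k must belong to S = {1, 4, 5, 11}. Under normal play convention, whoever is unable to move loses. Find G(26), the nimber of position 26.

n :  0  1  2  3  4  5  6  7  8  9 10 11 12 13 14 15 16 17 18 19 20 21 22 23 24 25 26
G :  0  1  0  1  2  3  2  3  0  1  0  1  2  3  2  3  0  1  0  1  2  3  2  3  0  1  0

0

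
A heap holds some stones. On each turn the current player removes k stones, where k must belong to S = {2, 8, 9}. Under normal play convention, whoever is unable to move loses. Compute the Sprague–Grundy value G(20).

n :  0  1  2  3  4  5  6  7  8  9 10 11 12 13 14 15 16 17 18 19 20
G :  0  0  1  1  0  0  1  1  2  2  3  0  2  1  3  0  0  1  1  2  3

3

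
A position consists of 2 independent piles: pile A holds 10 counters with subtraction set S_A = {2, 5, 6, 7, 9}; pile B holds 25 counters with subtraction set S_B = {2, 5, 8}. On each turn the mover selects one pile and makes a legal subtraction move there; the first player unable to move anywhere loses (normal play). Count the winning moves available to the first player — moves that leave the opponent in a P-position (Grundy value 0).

2

Pile A, S = {2, 5, 6, 7, 9}:
G(0) = 0
G(1) = mex{} = 0
G(2) = mex{0} = 1
G(3) = mex{0} = 1
G(4) = mex{1} = 0
G(5) = mex{1,0} = 2
G(6) = mex{0,0,0} = 1
G(7) = mex{2,1,0,0} = 3
G(8) = mex{1,1,1,0} = 2
G(9) = mex{3,0,1,1,0} = 2
G(10) = mex{2,2,0,1,0} = 3
G_A(10) = 3.
Pile B, S = {2, 5, 8}:
n :  0  1  2  3  4  5  6  7  8  9 10 11 12 13 14 15 16 17 18 19 20 21 22 23 24 25
G :  0  0  1  1  0  2  1  0  2  1  0  0  1  1  0  2  1  0  2  1  0  0  1  1  0  2
G_B(25) = 2.
Combined Grundy value = 3 ⊕ 2 = 1.
A winning move leaves total XOR = 0, i.e. changes one component's Grundy value g to g ⊕ X where X is the current total.
Pile A: need g' = 3⊕1 = 2. Options: 10−2→G=2, 10−5→G=2, 10−6→G=0, 10−7→G=1, 10−9→G=0. Hits: 2.
Pile B: need g' = 2⊕1 = 3. Options: 25−2→G=1, 25−5→G=0, 25−8→G=0. Hits: 0.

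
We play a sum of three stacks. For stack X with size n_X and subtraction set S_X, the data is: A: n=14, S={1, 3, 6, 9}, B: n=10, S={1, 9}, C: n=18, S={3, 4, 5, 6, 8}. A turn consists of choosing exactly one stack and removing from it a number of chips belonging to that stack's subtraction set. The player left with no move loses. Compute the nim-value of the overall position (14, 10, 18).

Stack A, S = {1, 3, 6, 9}:
n :  0  1  2  3  4  5  6  7  8  9 10 11 12 13 14
G :  0  1  0  1  0  1  2  3  2  3  2  3  0  1  0
G_A(14) = 0.
Stack B, S = {1, 9}:
n :  0  1  2  3  4  5  6  7  8  9 10
G :  0  1  0  1  0  1  0  1  0  1  0
G_B(10) = 0.
Stack C, S = {3, 4, 5, 6, 8}:
n :  0  1  2  3  4  5  6  7  8  9 10 11 12 13 14 15 16 17 18
G :  0  0  0  1  1  1  2  2  2  3  3  0  0  0  1  1  1  2  2
G_C(18) = 2.
Combined Grundy value = 0 ⊕ 0 ⊕ 2 = 2.

2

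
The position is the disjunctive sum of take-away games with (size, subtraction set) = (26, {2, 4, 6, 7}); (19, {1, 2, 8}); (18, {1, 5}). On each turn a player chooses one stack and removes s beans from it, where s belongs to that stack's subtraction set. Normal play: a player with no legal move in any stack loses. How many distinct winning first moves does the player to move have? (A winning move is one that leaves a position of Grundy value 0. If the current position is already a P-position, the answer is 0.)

1

Stack A, S = {2, 4, 6, 7}:
n :  0  1  2  3  4  5  6  7  8  9 10 11 12 13 14 15 16 17 18 19 20 21 22 23 24 25 26
G :  0  0  1  1  2  2  3  3  4  0  0  1  1  2  2  3  3  4  0  0  1  1  2  2  3  3  4
G_A(26) = 4.
Stack B, S = {1, 2, 8}:
G(0) = 0
G(1) = mex{0} = 1
G(2) = mex{1,0} = 2
G(3) = mex{2,1} = 0
G(4) = mex{0,2} = 1
G(5) = mex{1,0} = 2
G(6) = mex{2,1} = 0
G(7) = mex{0,2} = 1
G(8) = mex{1,0,0} = 2
G(9) = mex{2,1,1} = 0
G(10) = mex{0,2,2} = 1
G(11) = mex{1,0,0} = 2
G(12) = mex{2,1,1} = 0
G(13) = mex{0,2,2} = 1
G(14) = mex{1,0,0} = 2
G(15) = mex{2,1,1} = 0
G(16) = mex{0,2,2} = 1
G(17) = mex{1,0,0} = 2
G(18) = mex{2,1,1} = 0
G(19) = mex{0,2,2} = 1
G_B(19) = 1.
Stack C, S = {1, 5}:
n :  0  1  2  3  4  5  6  7  8  9 10 11 12 13 14 15 16 17 18
G :  0  1  0  1  0  1  0  1  0  1  0  1  0  1  0  1  0  1  0
G_C(18) = 0.
Combined Grundy value = 4 ⊕ 1 ⊕ 0 = 5.
A winning move leaves total XOR = 0, i.e. changes one component's Grundy value g to g ⊕ X where X is the current total.
Stack A: need g' = 4⊕5 = 1. Options: 26−2→G=3, 26−4→G=2, 26−6→G=1, 26−7→G=0. Hits: 1.
Stack B: need g' = 1⊕5 = 4. Options: 19−1→G=0, 19−2→G=2, 19−8→G=2. Hits: 0.
Stack C: need g' = 0⊕5 = 5. Options: 18−1→G=1, 18−5→G=1. Hits: 0.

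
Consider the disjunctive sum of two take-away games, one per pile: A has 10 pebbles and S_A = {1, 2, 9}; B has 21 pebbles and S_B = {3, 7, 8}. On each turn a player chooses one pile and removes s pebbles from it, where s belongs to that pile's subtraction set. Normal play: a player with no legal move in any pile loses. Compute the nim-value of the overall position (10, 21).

0

Pile A, S = {1, 2, 9}:
G(0) = 0
G(1) = mex{0} = 1
G(2) = mex{1,0} = 2
G(3) = mex{2,1} = 0
G(4) = mex{0,2} = 1
G(5) = mex{1,0} = 2
G(6) = mex{2,1} = 0
G(7) = mex{0,2} = 1
G(8) = mex{1,0} = 2
G(9) = mex{2,1,0} = 3
G(10) = mex{3,2,1} = 0
G_A(10) = 0.
Pile B, S = {3, 7, 8}:
G(0) = 0
G(1) = mex{} = 0
G(2) = mex{} = 0
G(3) = mex{0} = 1
G(4) = mex{0} = 1
G(5) = mex{0} = 1
G(6) = mex{1} = 0
G(7) = mex{1,0} = 2
G(8) = mex{1,0,0} = 2
G(9) = mex{0,0,0} = 1
G(10) = mex{2,1,0} = 3
G(11) = mex{2,1,1} = 0
G(12) = mex{1,1,1} = 0
G(13) = mex{3,0,1} = 2
G(14) = mex{0,2,0} = 1
G(15) = mex{0,2,2} = 1
G(16) = mex{2,1,2} = 0
G(17) = mex{1,3,1} = 0
G(18) = mex{1,0,3} = 2
G(19) = mex{0,0,0} = 1
G(20) = mex{0,2,0} = 1
G(21) = mex{2,1,2} = 0
G_B(21) = 0.
Combined Grundy value = 0 ⊕ 0 = 0.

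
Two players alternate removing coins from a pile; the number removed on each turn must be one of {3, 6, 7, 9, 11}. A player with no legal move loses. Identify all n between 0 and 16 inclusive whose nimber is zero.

0, 1, 2, 14, 15, 16

G(0) = 0
G(1) = mex{} = 0
G(2) = mex{} = 0
G(3) = mex{0} = 1
G(4) = mex{0} = 1
G(5) = mex{0} = 1
G(6) = mex{1,0} = 2
G(7) = mex{1,0,0} = 2
G(8) = mex{1,0,0} = 2
G(9) = mex{2,1,0,0} = 3
G(10) = mex{2,1,1,0} = 3
G(11) = mex{2,1,1,0,0} = 3
G(12) = mex{3,2,1,1,0} = 4
G(13) = mex{3,2,2,1,0} = 4
G(14) = mex{3,2,2,1,1} = 0
G(15) = mex{4,3,2,2,1} = 0
G(16) = mex{4,3,3,2,1} = 0
P-positions are exactly the n with G(n) = 0.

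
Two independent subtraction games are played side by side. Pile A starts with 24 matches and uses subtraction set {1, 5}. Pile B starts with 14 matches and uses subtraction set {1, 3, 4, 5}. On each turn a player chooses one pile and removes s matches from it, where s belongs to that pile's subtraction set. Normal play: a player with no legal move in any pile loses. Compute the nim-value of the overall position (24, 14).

2

Pile A, S = {1, 5}:
n :  0  1  2  3  4  5  6  7  8  9 10 11 12 13 14 15 16 17 18 19 20 21 22 23 24
G :  0  1  0  1  0  1  0  1  0  1  0  1  0  1  0  1  0  1  0  1  0  1  0  1  0
G_A(24) = 0.
Pile B, S = {1, 3, 4, 5}:
G(0) = 0
G(1) = mex{0} = 1
G(2) = mex{1} = 0
G(3) = mex{0,0} = 1
G(4) = mex{1,1,0} = 2
G(5) = mex{2,0,1,0} = 3
G(6) = mex{3,1,0,1} = 2
G(7) = mex{2,2,1,0} = 3
G(8) = mex{3,3,2,1} = 0
G(9) = mex{0,2,3,2} = 1
G(10) = mex{1,3,2,3} = 0
G(11) = mex{0,0,3,2} = 1
G(12) = mex{1,1,0,3} = 2
G(13) = mex{2,0,1,0} = 3
G(14) = mex{3,1,0,1} = 2
G_B(14) = 2.
Combined Grundy value = 0 ⊕ 2 = 2.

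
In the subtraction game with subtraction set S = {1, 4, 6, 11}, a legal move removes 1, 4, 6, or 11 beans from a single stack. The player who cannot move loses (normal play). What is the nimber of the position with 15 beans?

n :  0  1  2  3  4  5  6  7  8  9 10 11 12 13 14 15
G :  0  1  0  1  2  0  1  0  1  2  0  1  0  1  2  0

0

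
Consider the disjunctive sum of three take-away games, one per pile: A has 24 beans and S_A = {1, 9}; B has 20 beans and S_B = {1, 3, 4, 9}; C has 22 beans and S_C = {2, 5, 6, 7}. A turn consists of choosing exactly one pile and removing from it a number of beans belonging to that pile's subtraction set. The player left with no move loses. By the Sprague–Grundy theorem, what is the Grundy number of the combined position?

Pile A, S = {1, 9}:
n :  0  1  2  3  4  5  6  7  8  9 10 11 12 13 14 15 16 17 18 19 20 21 22 23 24
G :  0  1  0  1  0  1  0  1  0  1  0  1  0  1  0  1  0  1  0  1  0  1  0  1  0
G_A(24) = 0.
Pile B, S = {1, 3, 4, 9}:
G(0) = 0
G(1) = mex{0} = 1
G(2) = mex{1} = 0
G(3) = mex{0,0} = 1
G(4) = mex{1,1,0} = 2
G(5) = mex{2,0,1} = 3
G(6) = mex{3,1,0} = 2
G(7) = mex{2,2,1} = 0
G(8) = mex{0,3,2} = 1
G(9) = mex{1,2,3,0} = 4
G(10) = mex{4,0,2,1} = 3
G(11) = mex{3,1,0,0} = 2
G(12) = mex{2,4,1,1} = 0
G(13) = mex{0,3,4,2} = 1
G(14) = mex{1,2,3,3} = 0
G(15) = mex{0,0,2,2} = 1
G(16) = mex{1,1,0,0} = 2
G(17) = mex{2,0,1,1} = 3
G(18) = mex{3,1,0,4} = 2
G(19) = mex{2,2,1,3} = 0
G(20) = mex{0,3,2,2} = 1
G_B(20) = 1.
Pile C, S = {2, 5, 6, 7}:
n :  0  1  2  3  4  5  6  7  8  9 10 11 12 13 14 15 16 17 18 19 20 21 22
G :  0  0  1  1  0  2  1  3  2  2  3  3  0  0  1  1  0  2  1  3  2  2  3
G_C(22) = 3.
Combined Grundy value = 0 ⊕ 1 ⊕ 3 = 2.

2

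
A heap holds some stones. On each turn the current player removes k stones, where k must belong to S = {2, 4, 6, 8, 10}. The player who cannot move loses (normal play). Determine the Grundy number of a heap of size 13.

n :  0  1  2  3  4  5  6  7  8  9 10 11 12 13
G :  0  0  1  1  2  2  3  3  4  4  5  5  0  0

0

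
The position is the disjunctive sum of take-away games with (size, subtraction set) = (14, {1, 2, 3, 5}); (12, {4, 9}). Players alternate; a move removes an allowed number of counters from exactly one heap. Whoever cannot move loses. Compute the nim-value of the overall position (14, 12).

3

Heap A, S = {1, 2, 3, 5}:
G(0) = 0
G(1) = mex{0} = 1
G(2) = mex{1,0} = 2
G(3) = mex{2,1,0} = 3
G(4) = mex{3,2,1} = 0
G(5) = mex{0,3,2,0} = 1
G(6) = mex{1,0,3,1} = 2
G(7) = mex{2,1,0,2} = 3
G(8) = mex{3,2,1,3} = 0
G(9) = mex{0,3,2,0} = 1
G(10) = mex{1,0,3,1} = 2
G(11) = mex{2,1,0,2} = 3
G(12) = mex{3,2,1,3} = 0
G(13) = mex{0,3,2,0} = 1
G(14) = mex{1,0,3,1} = 2
G_A(14) = 2.
Heap B, S = {4, 9}:
G(0) = 0
G(1) = mex{} = 0
G(2) = mex{} = 0
G(3) = mex{} = 0
G(4) = mex{0} = 1
G(5) = mex{0} = 1
G(6) = mex{0} = 1
G(7) = mex{0} = 1
G(8) = mex{1} = 0
G(9) = mex{1,0} = 2
G(10) = mex{1,0} = 2
G(11) = mex{1,0} = 2
G(12) = mex{0,0} = 1
G_B(12) = 1.
Combined Grundy value = 2 ⊕ 1 = 3.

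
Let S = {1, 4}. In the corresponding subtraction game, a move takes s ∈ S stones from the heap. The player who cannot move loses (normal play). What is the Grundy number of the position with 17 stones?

G(0) = 0
G(1) = mex{0} = 1
G(2) = mex{1} = 0
G(3) = mex{0} = 1
G(4) = mex{1,0} = 2
G(5) = mex{2,1} = 0
G(6) = mex{0,0} = 1
G(7) = mex{1,1} = 0
G(8) = mex{0,2} = 1
G(9) = mex{1,0} = 2
G(10) = mex{2,1} = 0
G(11) = mex{0,0} = 1
G(12) = mex{1,1} = 0
G(13) = mex{0,2} = 1
G(14) = mex{1,0} = 2
G(15) = mex{2,1} = 0
G(16) = mex{0,0} = 1
G(17) = mex{1,1} = 0

0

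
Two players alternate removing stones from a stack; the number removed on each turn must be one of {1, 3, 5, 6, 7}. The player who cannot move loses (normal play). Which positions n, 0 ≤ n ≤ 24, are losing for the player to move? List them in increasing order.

0, 2, 4, 12, 14, 16, 24

n :  0  1  2  3  4  5  6  7  8  9 10 11 12 13 14 15 16 17 18 19 20 21 22 23 24
G :  0  1  0  1  0  1  2  3  2  3  2  3  0  1  0  1  0  1  2  3  2  3  2  3  0
P-positions are exactly the n with G(n) = 0.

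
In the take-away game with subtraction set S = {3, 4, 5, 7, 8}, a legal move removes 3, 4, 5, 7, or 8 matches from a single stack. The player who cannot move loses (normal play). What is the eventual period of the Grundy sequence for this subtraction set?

n :  0  1  2  3  4  5  6  7  8  9 10 11 12 13 14 15 16 17 18 19 20 21 22 23
G :  0  0  0  1  1  1  2  2  2  3  3  0  0  0  1  1  1  2  2  2  3  3  0  0
G(n+11) = G(n) holds for n = 0,…,7 (a full window of length max(S) = 8), so the sequence is purely periodic with period 11.

11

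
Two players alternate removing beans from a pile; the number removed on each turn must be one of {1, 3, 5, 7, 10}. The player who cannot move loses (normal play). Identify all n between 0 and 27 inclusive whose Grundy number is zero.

n :  0  1  2  3  4  5  6  7  8  9 10 11 12 13 14 15 16 17 18 19 20 21 22 23 24 25 26 27
G :  0  1  0  1  0  1  0  1  0  1  2  3  2  3  2  3  2  0  1  0  1  0  1  0  1  0  1  2
P-positions are exactly the n with G(n) = 0.

0, 2, 4, 6, 8, 17, 19, 21, 23, 25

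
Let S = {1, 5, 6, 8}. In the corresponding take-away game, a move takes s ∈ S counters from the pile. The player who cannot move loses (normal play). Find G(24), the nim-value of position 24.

n :  0  1  2  3  4  5  6  7  8  9 10 11 12 13 14 15 16 17 18 19 20 21 22 23 24
G :  0  1  0  1  0  1  2  3  2  3  2  0  1  0  1  0  1  2  3  2  3  2  0  1  0

0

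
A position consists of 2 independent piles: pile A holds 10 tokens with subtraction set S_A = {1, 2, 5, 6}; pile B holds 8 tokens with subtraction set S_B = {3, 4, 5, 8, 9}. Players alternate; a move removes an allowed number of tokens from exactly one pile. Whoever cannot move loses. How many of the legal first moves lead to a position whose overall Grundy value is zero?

3

Pile A, S = {1, 2, 5, 6}:
G(0) = 0
G(1) = mex{0} = 1
G(2) = mex{1,0} = 2
G(3) = mex{2,1} = 0
G(4) = mex{0,2} = 1
G(5) = mex{1,0,0} = 2
G(6) = mex{2,1,1,0} = 3
G(7) = mex{3,2,2,1} = 0
G(8) = mex{0,3,0,2} = 1
G(9) = mex{1,0,1,0} = 2
G(10) = mex{2,1,2,1} = 0
G_A(10) = 0.
Pile B, S = {3, 4, 5, 8, 9}:
n : 0 1 2 3 4 5 6 7 8
G : 0 0 0 1 1 1 2 2 2
G_B(8) = 2.
Combined Grundy value = 0 ⊕ 2 = 2.
A winning move leaves total XOR = 0, i.e. changes one component's Grundy value g to g ⊕ X where X is the current total.
Pile A: need g' = 0⊕2 = 2. Options: 10−1→G=2, 10−2→G=1, 10−5→G=2, 10−6→G=1. Hits: 2.
Pile B: need g' = 2⊕2 = 0. Options: 8−3→G=1, 8−4→G=1, 8−5→G=1, 8−8→G=0. Hits: 1.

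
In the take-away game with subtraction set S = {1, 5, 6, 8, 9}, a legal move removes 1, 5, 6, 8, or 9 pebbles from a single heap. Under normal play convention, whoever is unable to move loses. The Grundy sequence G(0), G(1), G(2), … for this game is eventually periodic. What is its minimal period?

G(0) = 0
G(1) = mex{0} = 1
G(2) = mex{1} = 0
G(3) = mex{0} = 1
G(4) = mex{1} = 0
G(5) = mex{0,0} = 1
G(6) = mex{1,1,0} = 2
G(7) = mex{2,0,1} = 3
G(8) = mex{3,1,0,0} = 2
G(9) = mex{2,0,1,1,0} = 3
G(10) = mex{3,1,0,0,1} = 2
G(11) = mex{2,2,1,1,0} = 3
G(12) = mex{3,3,2,0,1} = 4
G(13) = mex{4,2,3,1,0} = 5
G(14) = mex{5,3,2,2,1} = 0
G(15) = mex{0,2,3,3,2} = 1
G(16) = mex{1,3,2,2,3} = 0
G(17) = mex{0,4,3,3,2} = 1
G(18) = mex{1,5,4,2,3} = 0
G(19) = mex{0,0,5,3,2} = 1
G(20) = mex{1,1,0,4,3} = 2
G(21) = mex{2,0,1,5,4} = 3
G(22) = mex{3,1,0,0,5} = 2
G(23) = mex{2,0,1,1,0} = 3
G(24) = mex{3,1,0,0,1} = 2
G(25) = mex{2,2,1,1,0} = 3
G(26) = mex{3,3,2,0,1} = 4
G(27) = mex{4,2,3,1,0} = 5
G(28) = mex{5,3,2,2,1} = 0
G(29) = mex{0,2,3,3,2} = 1
G(n+14) = G(n) holds for n = 0,…,8 (a full window of length max(S) = 9), so the sequence is purely periodic with period 14.

14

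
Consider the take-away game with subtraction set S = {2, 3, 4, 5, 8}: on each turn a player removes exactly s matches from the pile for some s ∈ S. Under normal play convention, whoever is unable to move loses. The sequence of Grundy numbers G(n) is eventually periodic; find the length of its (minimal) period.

13

n :  0  1  2  3  4  5  6  7  8  9 10 11 12 13 14 15 16 17 18 19 20 21 22 23 24 25 26 27
G :  0  0  1  1  2  2  3  0  4  1  5  2  3  0  0  1  1  2  2  3  0  4  1  5  2  3  0  0
G(n+13) = G(n) holds for n = 0,…,7 (a full window of length max(S) = 8), so the sequence is purely periodic with period 13.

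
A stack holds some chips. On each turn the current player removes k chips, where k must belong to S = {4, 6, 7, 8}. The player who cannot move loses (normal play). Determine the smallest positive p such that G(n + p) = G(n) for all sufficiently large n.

12

G(0) = 0
G(1) = mex{} = 0
G(2) = mex{} = 0
G(3) = mex{} = 0
G(4) = mex{0} = 1
G(5) = mex{0} = 1
G(6) = mex{0,0} = 1
G(7) = mex{0,0,0} = 1
G(8) = mex{1,0,0,0} = 2
G(9) = mex{1,0,0,0} = 2
G(10) = mex{1,1,0,0} = 2
G(11) = mex{1,1,1,0} = 2
G(12) = mex{2,1,1,1} = 0
G(13) = mex{2,1,1,1} = 0
G(14) = mex{2,2,1,1} = 0
G(15) = mex{2,2,2,1} = 0
G(16) = mex{0,2,2,2} = 1
G(17) = mex{0,2,2,2} = 1
G(18) = mex{0,0,2,2} = 1
G(19) = mex{0,0,0,2} = 1
G(20) = mex{1,0,0,0} = 2
G(21) = mex{1,0,0,0} = 2
G(22) = mex{1,1,0,0} = 2
G(23) = mex{1,1,1,0} = 2
G(24) = mex{2,1,1,1} = 0
G(25) = mex{2,1,1,1} = 0
G(n+12) = G(n) holds for n = 0,…,7 (a full window of length max(S) = 8), so the sequence is purely periodic with period 12.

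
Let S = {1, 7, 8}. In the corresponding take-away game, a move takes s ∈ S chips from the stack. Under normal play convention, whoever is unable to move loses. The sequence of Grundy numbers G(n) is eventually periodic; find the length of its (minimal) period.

15

n :  0  1  2  3  4  5  6  7  8  9 10 11 12 13 14 15 16 17 18 19 20 21 22 23 24 25 26 27 28 29 30 31
G :  0  1  0  1  0  1  0  1  2  3  2  3  2  3  2  0  1  0  1  0  1  0  1  2  3  2  3  2  3  2  0  1
G(n+15) = G(n) holds for n = 0,…,7 (a full window of length max(S) = 8), so the sequence is purely periodic with period 15.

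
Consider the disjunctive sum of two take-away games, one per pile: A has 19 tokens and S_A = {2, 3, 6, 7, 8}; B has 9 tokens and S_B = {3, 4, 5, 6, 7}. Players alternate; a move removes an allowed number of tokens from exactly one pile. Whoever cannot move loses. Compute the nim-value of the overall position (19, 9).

Pile A, S = {2, 3, 6, 7, 8}:
n :  0  1  2  3  4  5  6  7  8  9 10 11 12 13 14 15 16 17 18 19
G :  0  0  1  1  2  0  3  1  2  2  0  3  1  2  0  0  1  1  2  0
G_A(19) = 0.
Pile B, S = {3, 4, 5, 6, 7}:
n : 0 1 2 3 4 5 6 7 8 9
G : 0 0 0 1 1 1 2 2 2 3
G_B(9) = 3.
Combined Grundy value = 0 ⊕ 3 = 3.

3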